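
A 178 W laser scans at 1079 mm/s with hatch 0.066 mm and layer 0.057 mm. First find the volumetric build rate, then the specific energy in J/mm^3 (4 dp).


Build rate = 1079 * 0.066 * 0.057 = 4.059198 mm^3/s
SE = 178 / 4.059198 = 43.851 J/mm^3


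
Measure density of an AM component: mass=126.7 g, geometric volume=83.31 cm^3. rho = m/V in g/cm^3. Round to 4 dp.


rho = 126.7 / 83.31 = 1.5208 g/cm^3


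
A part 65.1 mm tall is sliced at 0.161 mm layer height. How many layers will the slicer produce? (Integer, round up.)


Layers = ceil(65.1/0.161) = 405


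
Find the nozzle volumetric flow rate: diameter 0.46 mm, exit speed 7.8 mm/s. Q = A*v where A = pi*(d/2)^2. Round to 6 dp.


A = pi*(0.46/2)^2 = 0.16619025 mm^2
Q = 0.16619025 * 7.8 = 1.296284 mm^3/s


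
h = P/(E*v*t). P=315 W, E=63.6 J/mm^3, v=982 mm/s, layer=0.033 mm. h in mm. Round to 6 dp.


h = 315 / (63.6*982*0.033) = 0.152837 mm


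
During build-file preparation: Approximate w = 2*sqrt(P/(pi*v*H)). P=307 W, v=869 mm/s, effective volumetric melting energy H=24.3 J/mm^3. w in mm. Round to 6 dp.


w = 2*sqrt(307/(pi*869*24.3)) = 0.136054 mm


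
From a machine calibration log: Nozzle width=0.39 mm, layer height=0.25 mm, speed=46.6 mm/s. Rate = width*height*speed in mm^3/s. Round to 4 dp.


Rate = 0.39 * 0.25 * 46.6 = 4.5435 mm^3/s


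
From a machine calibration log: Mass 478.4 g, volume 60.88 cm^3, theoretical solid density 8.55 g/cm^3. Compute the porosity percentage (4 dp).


rho_part = 478.4 / 60.88 = 7.85808147 g/cm^3
Porosity = (1 - 7.85808147/8.55)*100 = 8.0926 %


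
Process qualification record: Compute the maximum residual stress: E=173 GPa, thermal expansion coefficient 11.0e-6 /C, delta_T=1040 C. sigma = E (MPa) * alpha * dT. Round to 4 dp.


sigma = 173*1000 * 11.0e-6 * 1040 = 1979.12 MPa


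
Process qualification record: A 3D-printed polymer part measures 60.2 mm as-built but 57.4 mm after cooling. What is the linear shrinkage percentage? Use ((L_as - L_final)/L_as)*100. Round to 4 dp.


Shrinkage = ((60.2-57.4)/60.2)*100 = 4.6512 %


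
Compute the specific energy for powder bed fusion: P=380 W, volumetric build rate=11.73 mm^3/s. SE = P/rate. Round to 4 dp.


SE = 380 / 11.73 = 32.3956 J/mm^3


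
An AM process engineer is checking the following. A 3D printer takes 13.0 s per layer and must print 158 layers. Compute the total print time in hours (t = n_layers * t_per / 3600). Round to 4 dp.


t = 158 * 13.0 / 3600 = 0.5706 hrs


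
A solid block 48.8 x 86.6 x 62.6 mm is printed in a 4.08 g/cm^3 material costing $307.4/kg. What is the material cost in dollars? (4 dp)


V = 48.8 * 86.6 * 62.6 = 264552.608 mm^3 = 264.552608 cm^3
Mass = 264.552608 * 4.08 / 1000 = 1.07937464 kg
Cost = 1.07937464 * 307.4 = 331.7998 $


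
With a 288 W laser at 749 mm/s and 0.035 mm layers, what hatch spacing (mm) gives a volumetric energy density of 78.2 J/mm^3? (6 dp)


h = 288 / (78.2*749*0.035) = 0.140487 mm


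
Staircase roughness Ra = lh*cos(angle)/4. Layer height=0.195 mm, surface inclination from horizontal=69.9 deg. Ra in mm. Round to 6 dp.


Ra = 0.195 * cos(69.9) / 4 = 0.016753 mm


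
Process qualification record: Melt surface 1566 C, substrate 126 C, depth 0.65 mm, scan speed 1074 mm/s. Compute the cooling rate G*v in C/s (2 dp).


G = (1566-126)/0.65 = 2215.38461538 C/mm
CR = 2215.38461538 * 1074 = 2379323.08 C/s


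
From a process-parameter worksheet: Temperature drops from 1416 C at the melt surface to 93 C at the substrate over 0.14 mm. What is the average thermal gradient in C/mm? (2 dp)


G = (1416-93)/0.14 = 9450.0 C/mm


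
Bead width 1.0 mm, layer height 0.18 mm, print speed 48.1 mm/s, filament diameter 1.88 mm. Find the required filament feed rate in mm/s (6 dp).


Q = 1.0 * 0.18 * 48.1 = 8.658 mm^3/s
A_fil = pi*(1.88/2)^2 = 2.77591127 mm^2
v_feed = 8.658 / 2.77591127 = 3.118976 mm/s


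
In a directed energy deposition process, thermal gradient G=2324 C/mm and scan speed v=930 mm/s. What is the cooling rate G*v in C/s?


CR = 2324 * 930 = 2161320 C/s


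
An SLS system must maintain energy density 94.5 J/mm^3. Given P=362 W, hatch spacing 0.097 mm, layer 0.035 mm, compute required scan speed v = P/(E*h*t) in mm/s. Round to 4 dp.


v = 362 / (94.5*0.097*0.035) = 1128.3322 mm/s


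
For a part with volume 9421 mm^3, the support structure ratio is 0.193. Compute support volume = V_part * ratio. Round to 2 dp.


V_support = 9421 * 0.193 = 1818.25 mm^3


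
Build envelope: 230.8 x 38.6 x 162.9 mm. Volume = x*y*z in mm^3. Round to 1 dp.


V = 230.8 * 38.6 * 162.9 = 1451256.6 mm^3


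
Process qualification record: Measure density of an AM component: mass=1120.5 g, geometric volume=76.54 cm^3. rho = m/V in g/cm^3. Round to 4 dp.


rho = 1120.5 / 76.54 = 14.6394 g/cm^3


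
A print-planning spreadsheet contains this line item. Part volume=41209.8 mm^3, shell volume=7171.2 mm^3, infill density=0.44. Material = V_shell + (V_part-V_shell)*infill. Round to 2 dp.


V_infill = (41209.8 - 7171.2) * 0.44 = 14976.98
V_total = 7171.2 + 14976.98 = 22148.18 mm^3


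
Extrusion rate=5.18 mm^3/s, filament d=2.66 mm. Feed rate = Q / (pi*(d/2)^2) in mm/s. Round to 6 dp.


A = pi*(2.66/2)^2 = 5.557163
v = 5.18 / 5.557163 = 0.93213 mm/s


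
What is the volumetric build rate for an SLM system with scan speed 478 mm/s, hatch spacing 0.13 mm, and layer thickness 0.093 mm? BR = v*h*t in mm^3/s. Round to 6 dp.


Rate = 478 * 0.13 * 0.093 = 5.77902 mm^3/s


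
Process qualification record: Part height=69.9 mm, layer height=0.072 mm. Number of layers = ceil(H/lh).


Layers = ceil(69.9/0.072) = 971


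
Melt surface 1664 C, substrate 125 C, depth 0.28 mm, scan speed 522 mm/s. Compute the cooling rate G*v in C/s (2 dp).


G = (1664-125)/0.28 = 5496.42857143 C/mm
CR = 5496.42857143 * 522 = 2869135.71 C/s


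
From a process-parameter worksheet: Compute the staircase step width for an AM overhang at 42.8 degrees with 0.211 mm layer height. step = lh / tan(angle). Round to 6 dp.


step = 0.211 / tan(42.8) = 0.227859 mm


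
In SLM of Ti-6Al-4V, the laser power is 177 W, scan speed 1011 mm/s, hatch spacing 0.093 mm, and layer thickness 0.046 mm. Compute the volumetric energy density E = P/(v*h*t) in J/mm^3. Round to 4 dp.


E = 177 / (1011*0.093*0.046) = 40.9243 J/mm^3


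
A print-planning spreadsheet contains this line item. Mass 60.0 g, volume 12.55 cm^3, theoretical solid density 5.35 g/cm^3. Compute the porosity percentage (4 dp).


rho_part = 60.0 / 12.55 = 4.78087649 g/cm^3
Porosity = (1 - 4.78087649/5.35)*100 = 10.6378 %


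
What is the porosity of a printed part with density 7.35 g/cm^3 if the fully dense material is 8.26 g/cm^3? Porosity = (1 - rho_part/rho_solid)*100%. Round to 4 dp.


Porosity = (1-7.35/8.26)*100 = 11.0169 %


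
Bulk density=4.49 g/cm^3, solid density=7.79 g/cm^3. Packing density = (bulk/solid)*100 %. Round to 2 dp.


Packing = (4.49/7.79)*100 = 57.64 %


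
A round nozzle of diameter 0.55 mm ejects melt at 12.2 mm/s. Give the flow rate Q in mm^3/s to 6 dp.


A = pi*(0.55/2)^2 = 0.23758294 mm^2
Q = 0.23758294 * 12.2 = 2.898512 mm^3/s


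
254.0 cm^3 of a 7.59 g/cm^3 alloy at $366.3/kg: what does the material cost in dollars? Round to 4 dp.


Mass = 254.0*7.59/1000 = 1.92786 kg
Cost = 1.92786 * 366.3 = 706.1751 $


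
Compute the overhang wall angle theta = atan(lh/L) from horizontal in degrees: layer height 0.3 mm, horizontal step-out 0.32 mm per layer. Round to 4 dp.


angle = atan(0.3/0.32) = 43.1524 degrees


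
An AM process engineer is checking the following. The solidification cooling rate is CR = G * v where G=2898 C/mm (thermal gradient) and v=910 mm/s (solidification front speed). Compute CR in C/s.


CR = 2898 * 910 = 2637180 C/s


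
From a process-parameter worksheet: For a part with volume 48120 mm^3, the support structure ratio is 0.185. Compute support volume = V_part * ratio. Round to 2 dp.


V_support = 48120 * 0.185 = 8902.2 mm^3


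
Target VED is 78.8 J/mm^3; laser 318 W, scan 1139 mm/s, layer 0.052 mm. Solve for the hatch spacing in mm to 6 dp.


h = 318 / (78.8*1139*0.052) = 0.068136 mm


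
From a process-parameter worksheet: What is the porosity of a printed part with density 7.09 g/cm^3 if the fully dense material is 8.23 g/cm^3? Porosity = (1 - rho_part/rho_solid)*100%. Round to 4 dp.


Porosity = (1-7.09/8.23)*100 = 13.8518 %


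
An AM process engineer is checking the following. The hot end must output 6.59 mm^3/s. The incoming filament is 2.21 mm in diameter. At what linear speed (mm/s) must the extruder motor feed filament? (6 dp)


A = pi*(2.21/2)^2 = 3.835963
v = 6.59 / 3.835963 = 1.717952 mm/s


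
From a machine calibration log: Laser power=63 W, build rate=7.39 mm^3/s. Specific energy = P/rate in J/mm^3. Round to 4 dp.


SE = 63 / 7.39 = 8.525 J/mm^3


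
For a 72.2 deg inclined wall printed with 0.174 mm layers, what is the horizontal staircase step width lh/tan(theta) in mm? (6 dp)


step = 0.174 / tan(72.2) = 0.055865 mm


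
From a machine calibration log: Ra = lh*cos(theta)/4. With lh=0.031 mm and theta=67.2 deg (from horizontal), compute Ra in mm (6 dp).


Ra = 0.031 * cos(67.2) / 4 = 0.003003 mm


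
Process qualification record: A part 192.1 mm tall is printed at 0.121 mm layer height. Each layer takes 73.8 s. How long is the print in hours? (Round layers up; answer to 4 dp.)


Layers = ceil(192.1/0.121) = 1588
t = 1588 * 73.8 / 3600 = 32.554 hrs


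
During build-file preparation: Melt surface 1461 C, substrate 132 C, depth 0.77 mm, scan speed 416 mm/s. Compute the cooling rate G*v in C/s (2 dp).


G = (1461-132)/0.77 = 1725.97402597 C/mm
CR = 1725.97402597 * 416 = 718005.19 C/s


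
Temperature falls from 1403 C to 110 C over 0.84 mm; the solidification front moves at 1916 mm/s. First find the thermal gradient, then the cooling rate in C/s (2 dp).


G = (1403-110)/0.84 = 1539.28571429 C/mm
CR = 1539.28571429 * 1916 = 2949271.43 C/s


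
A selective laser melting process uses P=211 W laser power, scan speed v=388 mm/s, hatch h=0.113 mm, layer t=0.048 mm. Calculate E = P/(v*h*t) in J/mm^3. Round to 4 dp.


E = 211 / (388*0.113*0.048) = 100.2608 J/mm^3


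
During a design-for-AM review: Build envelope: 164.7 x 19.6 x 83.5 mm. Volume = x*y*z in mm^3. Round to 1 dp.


V = 164.7 * 19.6 * 83.5 = 269548.0 mm^3


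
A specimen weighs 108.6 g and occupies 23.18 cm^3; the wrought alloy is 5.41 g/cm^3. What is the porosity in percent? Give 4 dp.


rho_part = 108.6 / 23.18 = 4.68507334 g/cm^3
Porosity = (1 - 4.68507334/5.41)*100 = 13.3998 %


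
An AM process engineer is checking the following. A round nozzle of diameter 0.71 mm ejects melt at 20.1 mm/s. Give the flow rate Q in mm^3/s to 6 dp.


A = pi*(0.71/2)^2 = 0.39591921 mm^2
Q = 0.39591921 * 20.1 = 7.957976 mm^3/s


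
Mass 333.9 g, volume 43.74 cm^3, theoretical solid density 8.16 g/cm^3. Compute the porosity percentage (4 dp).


rho_part = 333.9 / 43.74 = 7.63374486 g/cm^3
Porosity = (1 - 7.63374486/8.16)*100 = 6.4492 %


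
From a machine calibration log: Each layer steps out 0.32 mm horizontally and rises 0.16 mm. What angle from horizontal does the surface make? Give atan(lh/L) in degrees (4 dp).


angle = atan(0.16/0.32) = 26.5651 degrees


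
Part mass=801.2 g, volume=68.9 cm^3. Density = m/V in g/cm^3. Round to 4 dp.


rho = 801.2 / 68.9 = 11.6284 g/cm^3


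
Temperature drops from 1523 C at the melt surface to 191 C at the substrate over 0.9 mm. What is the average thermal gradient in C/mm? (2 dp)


G = (1523-191)/0.9 = 1480.0 C/mm


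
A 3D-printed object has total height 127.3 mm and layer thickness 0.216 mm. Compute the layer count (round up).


Layers = ceil(127.3/0.216) = 590


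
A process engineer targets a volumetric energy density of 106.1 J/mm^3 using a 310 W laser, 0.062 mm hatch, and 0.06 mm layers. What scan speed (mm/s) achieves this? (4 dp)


v = 310 / (106.1*0.062*0.06) = 785.4226 mm/s


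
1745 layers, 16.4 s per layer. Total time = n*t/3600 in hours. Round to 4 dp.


t = 1745 * 16.4 / 3600 = 7.9494 hrs


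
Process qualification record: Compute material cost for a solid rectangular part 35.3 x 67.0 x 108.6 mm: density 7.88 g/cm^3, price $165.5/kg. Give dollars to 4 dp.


V = 35.3 * 67.0 * 108.6 = 256849.86 mm^3 = 256.84986 cm^3
Mass = 256.84986 * 7.88 / 1000 = 2.0239769 kg
Cost = 2.0239769 * 165.5 = 334.9682 $


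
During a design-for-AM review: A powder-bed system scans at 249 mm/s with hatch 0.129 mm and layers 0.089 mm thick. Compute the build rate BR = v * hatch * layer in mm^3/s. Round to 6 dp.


Rate = 249 * 0.129 * 0.089 = 2.858769 mm^3/s


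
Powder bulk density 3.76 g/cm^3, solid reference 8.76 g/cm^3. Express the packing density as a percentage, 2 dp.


Packing = (3.76/8.76)*100 = 42.92 %


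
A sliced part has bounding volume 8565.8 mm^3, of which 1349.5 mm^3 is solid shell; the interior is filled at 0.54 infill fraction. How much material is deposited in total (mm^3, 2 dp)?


V_infill = (8565.8 - 1349.5) * 0.54 = 3896.8
V_total = 1349.5 + 3896.8 = 5246.3 mm^3


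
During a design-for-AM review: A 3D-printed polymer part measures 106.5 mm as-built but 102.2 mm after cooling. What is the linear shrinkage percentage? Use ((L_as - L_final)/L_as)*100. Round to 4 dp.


Shrinkage = ((106.5-102.2)/106.5)*100 = 4.0376 %


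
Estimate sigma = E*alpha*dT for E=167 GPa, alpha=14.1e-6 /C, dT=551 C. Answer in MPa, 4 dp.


sigma = 167*1000 * 14.1e-6 * 551 = 1297.4397 MPa


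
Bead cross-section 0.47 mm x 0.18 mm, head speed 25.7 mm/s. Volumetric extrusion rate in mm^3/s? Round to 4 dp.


Rate = 0.47 * 0.18 * 25.7 = 2.1742 mm^3/s


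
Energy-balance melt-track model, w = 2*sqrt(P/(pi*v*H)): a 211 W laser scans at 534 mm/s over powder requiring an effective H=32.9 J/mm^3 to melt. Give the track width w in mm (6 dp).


w = 2*sqrt(211/(pi*534*32.9)) = 0.12366 mm


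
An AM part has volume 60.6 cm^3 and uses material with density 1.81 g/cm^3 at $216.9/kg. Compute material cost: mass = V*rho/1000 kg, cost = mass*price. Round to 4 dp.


Mass = 60.6*1.81/1000 = 0.109686 kg
Cost = 0.109686 * 216.9 = 23.7909 $


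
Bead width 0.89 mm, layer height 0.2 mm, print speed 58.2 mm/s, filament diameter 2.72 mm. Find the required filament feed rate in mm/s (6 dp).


Q = 0.89 * 0.2 * 58.2 = 10.3596 mm^3/s
A_fil = pi*(2.72/2)^2 = 5.81068977 mm^2
v_feed = 10.3596 / 5.81068977 = 1.782852 mm/s


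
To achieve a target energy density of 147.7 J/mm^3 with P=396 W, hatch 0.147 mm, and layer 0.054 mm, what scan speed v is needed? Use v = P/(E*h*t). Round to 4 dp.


v = 396 / (147.7*0.147*0.054) = 337.7564 mm/s


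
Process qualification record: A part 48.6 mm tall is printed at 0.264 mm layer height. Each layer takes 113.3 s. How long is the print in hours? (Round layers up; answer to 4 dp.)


Layers = ceil(48.6/0.264) = 185
t = 185 * 113.3 / 3600 = 5.8224 hrs


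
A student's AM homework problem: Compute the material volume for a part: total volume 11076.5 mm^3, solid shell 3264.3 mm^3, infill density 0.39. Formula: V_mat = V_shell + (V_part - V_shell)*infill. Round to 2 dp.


V_infill = (11076.5 - 3264.3) * 0.39 = 3046.76
V_total = 3264.3 + 3046.76 = 6311.06 mm^3


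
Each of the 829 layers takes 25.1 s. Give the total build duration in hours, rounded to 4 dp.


t = 829 * 25.1 / 3600 = 5.78 hrs


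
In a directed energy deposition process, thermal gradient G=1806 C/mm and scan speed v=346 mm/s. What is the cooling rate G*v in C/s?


CR = 1806 * 346 = 624876 C/s


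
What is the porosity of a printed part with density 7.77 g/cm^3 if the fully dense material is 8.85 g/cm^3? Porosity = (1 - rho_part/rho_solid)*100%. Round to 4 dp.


Porosity = (1-7.77/8.85)*100 = 12.2034 %


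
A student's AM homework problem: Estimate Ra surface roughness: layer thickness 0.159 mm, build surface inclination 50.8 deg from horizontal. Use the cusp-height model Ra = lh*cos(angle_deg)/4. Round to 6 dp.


Ra = 0.159 * cos(50.8) / 4 = 0.025123 mm


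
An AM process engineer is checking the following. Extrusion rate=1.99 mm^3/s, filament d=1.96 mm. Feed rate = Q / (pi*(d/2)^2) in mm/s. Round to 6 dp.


A = pi*(1.96/2)^2 = 3.017186
v = 1.99 / 3.017186 = 0.659555 mm/s


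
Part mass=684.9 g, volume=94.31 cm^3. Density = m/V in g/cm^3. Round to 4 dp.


rho = 684.9 / 94.31 = 7.2622 g/cm^3


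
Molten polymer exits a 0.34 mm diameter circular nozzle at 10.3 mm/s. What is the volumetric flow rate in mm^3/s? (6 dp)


A = pi*(0.34/2)^2 = 0.09079203 mm^2
Q = 0.09079203 * 10.3 = 0.935158 mm^3/s


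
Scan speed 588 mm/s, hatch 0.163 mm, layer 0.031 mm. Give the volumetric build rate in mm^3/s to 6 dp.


Rate = 588 * 0.163 * 0.031 = 2.971164 mm^3/s


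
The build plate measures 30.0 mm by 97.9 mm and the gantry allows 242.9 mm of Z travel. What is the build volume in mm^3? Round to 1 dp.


V = 30.0 * 97.9 * 242.9 = 713397.3 mm^3


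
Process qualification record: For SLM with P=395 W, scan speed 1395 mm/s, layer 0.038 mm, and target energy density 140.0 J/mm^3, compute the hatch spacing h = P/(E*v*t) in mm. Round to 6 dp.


h = 395 / (140.0*1395*0.038) = 0.053224 mm


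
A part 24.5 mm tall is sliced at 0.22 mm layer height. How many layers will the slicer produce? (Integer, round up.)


Layers = ceil(24.5/0.22) = 112


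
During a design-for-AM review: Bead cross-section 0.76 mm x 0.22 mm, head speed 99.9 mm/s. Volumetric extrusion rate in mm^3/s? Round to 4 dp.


Rate = 0.76 * 0.22 * 99.9 = 16.7033 mm^3/s


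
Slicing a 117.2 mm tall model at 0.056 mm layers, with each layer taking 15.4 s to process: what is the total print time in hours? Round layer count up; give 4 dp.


Layers = ceil(117.2/0.056) = 2093
t = 2093 * 15.4 / 3600 = 8.9534 hrs


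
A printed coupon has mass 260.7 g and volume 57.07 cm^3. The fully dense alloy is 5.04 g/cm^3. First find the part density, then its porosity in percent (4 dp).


rho_part = 260.7 / 57.07 = 4.56807429 g/cm^3
Porosity = (1 - 4.56807429/5.04)*100 = 9.3636 %


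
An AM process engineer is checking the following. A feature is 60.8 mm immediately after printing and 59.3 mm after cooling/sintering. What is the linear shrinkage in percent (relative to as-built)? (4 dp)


Shrinkage = ((60.8-59.3)/60.8)*100 = 2.4671 %


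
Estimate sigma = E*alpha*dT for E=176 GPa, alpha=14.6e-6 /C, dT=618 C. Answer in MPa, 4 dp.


sigma = 176*1000 * 14.6e-6 * 618 = 1588.0128 MPa


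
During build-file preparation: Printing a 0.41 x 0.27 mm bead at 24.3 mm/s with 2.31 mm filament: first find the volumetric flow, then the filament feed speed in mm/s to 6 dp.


Q = 0.41 * 0.27 * 24.3 = 2.69001 mm^3/s
A_fil = pi*(2.31/2)^2 = 4.19096314 mm^2
v_feed = 2.69001 / 4.19096314 = 0.64186 mm/s


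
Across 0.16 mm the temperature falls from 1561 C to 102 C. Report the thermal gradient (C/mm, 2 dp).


G = (1561-102)/0.16 = 9118.75 C/mm


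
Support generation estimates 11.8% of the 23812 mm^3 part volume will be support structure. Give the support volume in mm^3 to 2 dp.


V_support = 23812 * 0.118 = 2809.82 mm^3


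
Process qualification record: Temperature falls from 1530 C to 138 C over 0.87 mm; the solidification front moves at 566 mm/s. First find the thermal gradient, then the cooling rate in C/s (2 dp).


G = (1530-138)/0.87 = 1600.0 C/mm
CR = 1600.0 * 566 = 905600.0 C/s


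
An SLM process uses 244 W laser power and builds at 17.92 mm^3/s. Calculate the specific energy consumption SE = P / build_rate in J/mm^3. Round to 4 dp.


SE = 244 / 17.92 = 13.6161 J/mm^3


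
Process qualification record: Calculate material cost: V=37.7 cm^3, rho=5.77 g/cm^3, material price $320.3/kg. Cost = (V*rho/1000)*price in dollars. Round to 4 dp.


Mass = 37.7*5.77/1000 = 0.217529 kg
Cost = 0.217529 * 320.3 = 69.6745 $


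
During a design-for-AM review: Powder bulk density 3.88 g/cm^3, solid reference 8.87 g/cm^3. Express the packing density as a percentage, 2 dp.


Packing = (3.88/8.87)*100 = 43.74 %


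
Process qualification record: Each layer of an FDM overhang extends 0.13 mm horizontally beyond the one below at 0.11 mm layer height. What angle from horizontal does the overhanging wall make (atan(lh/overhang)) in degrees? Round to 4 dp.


angle = atan(0.11/0.13) = 40.2364 degrees


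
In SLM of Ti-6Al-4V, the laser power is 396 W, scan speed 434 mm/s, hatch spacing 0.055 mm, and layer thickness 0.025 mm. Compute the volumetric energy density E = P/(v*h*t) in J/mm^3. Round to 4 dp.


E = 396 / (434*0.055*0.025) = 663.5945 J/mm^3


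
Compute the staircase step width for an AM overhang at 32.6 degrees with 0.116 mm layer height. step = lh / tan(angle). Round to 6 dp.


step = 0.116 / tan(32.6) = 0.181384 mm


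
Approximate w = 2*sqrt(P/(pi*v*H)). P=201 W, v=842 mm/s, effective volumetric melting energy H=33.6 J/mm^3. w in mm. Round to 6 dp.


w = 2*sqrt(201/(pi*842*33.6)) = 0.09511 mm


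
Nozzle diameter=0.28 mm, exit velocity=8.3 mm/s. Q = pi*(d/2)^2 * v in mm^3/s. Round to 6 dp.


A = pi*(0.28/2)^2 = 0.06157522 mm^2
Q = 0.06157522 * 8.3 = 0.511074 mm^3/s


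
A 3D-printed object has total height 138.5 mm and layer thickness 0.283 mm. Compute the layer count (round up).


Layers = ceil(138.5/0.283) = 490


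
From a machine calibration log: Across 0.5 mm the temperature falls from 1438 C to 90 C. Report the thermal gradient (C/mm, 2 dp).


G = (1438-90)/0.5 = 2696.0 C/mm


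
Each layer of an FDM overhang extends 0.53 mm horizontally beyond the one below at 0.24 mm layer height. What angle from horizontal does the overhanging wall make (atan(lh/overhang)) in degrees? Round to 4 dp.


angle = atan(0.24/0.53) = 24.3625 degrees


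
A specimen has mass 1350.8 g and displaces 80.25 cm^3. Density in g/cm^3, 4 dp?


rho = 1350.8 / 80.25 = 16.8324 g/cm^3


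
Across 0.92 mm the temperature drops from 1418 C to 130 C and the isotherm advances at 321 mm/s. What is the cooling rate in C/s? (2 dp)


G = (1418-130)/0.92 = 1400.0 C/mm
CR = 1400.0 * 321 = 449400.0 C/s


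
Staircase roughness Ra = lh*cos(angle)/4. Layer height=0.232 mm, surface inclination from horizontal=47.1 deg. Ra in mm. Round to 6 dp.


Ra = 0.232 * cos(47.1) / 4 = 0.039482 mm


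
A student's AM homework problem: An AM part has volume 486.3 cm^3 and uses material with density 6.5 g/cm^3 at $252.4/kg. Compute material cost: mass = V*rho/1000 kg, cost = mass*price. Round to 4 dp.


Mass = 486.3*6.5/1000 = 3.16095 kg
Cost = 3.16095 * 252.4 = 797.8238 $


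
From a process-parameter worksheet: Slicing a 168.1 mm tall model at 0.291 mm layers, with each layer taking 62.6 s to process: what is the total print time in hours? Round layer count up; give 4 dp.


Layers = ceil(168.1/0.291) = 578
t = 578 * 62.6 / 3600 = 10.0508 hrs


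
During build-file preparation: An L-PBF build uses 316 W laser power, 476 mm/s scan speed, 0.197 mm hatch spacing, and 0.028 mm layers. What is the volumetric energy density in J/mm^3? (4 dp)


E = 316 / (476*0.197*0.028) = 120.3527 J/mm^3


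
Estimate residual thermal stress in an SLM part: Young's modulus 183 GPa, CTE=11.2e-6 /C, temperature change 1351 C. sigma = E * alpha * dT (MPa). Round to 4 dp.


sigma = 183*1000 * 11.2e-6 * 1351 = 2769.0096 MPa


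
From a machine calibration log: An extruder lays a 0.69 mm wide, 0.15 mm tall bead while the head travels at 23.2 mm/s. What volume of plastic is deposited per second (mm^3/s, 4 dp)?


Rate = 0.69 * 0.15 * 23.2 = 2.4012 mm^3/s


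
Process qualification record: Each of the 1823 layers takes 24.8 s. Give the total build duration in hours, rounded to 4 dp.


t = 1823 * 24.8 / 3600 = 12.5584 hrs


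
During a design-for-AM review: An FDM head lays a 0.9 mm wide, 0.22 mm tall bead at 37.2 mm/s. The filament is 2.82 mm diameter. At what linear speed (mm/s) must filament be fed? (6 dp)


Q = 0.9 * 0.22 * 37.2 = 7.3656 mm^3/s
A_fil = pi*(2.82/2)^2 = 6.24580035 mm^2
v_feed = 7.3656 / 6.24580035 = 1.179288 mm/s


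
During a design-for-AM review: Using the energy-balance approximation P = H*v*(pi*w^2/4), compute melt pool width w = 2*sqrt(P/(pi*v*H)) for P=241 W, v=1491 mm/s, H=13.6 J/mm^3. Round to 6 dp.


w = 2*sqrt(241/(pi*1491*13.6)) = 0.123014 mm


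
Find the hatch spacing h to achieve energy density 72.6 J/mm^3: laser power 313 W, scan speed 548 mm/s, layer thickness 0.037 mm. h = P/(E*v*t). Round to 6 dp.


h = 313 / (72.6*548*0.037) = 0.21263 mm


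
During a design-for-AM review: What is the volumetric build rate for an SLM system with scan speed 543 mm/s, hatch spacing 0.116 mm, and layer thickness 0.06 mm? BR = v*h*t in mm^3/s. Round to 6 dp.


Rate = 543 * 0.116 * 0.06 = 3.77928 mm^3/s


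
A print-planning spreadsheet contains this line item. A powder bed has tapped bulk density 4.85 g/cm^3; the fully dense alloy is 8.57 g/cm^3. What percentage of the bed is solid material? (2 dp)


Packing = (4.85/8.57)*100 = 56.59 %


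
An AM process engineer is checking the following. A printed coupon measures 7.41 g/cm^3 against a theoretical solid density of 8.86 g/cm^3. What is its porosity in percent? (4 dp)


Porosity = (1-7.41/8.86)*100 = 16.3657 %


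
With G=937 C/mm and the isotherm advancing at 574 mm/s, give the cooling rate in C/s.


CR = 937 * 574 = 537838 C/s


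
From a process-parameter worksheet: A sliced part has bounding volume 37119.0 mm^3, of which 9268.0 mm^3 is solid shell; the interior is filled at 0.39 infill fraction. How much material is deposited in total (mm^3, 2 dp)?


V_infill = (37119.0 - 9268.0) * 0.39 = 10861.89
V_total = 9268.0 + 10861.89 = 20129.89 mm^3


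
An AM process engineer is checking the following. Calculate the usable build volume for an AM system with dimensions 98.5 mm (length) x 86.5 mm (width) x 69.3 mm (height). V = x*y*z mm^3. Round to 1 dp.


V = 98.5 * 86.5 * 69.3 = 590453.3 mm^3


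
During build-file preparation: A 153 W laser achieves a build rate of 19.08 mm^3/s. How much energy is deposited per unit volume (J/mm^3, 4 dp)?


SE = 153 / 19.08 = 8.0189 J/mm^3


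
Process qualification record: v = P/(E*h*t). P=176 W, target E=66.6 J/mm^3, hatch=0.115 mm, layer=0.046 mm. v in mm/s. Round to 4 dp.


v = 176 / (66.6*0.115*0.046) = 499.5544 mm/s


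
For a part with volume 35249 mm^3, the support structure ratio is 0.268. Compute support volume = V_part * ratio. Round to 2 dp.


V_support = 35249 * 0.268 = 9446.73 mm^3


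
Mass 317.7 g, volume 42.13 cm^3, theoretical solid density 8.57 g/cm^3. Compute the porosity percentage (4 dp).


rho_part = 317.7 / 42.13 = 7.54094469 g/cm^3
Porosity = (1 - 7.54094469/8.57)*100 = 12.0076 %


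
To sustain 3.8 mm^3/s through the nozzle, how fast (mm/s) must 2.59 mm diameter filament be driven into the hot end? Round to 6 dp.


A = pi*(2.59/2)^2 = 5.268529
v = 3.8 / 5.268529 = 0.721264 mm/s


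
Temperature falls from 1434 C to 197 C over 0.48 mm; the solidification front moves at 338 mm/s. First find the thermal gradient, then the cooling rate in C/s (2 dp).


G = (1434-197)/0.48 = 2577.08333333 C/mm
CR = 2577.08333333 * 338 = 871054.17 C/s


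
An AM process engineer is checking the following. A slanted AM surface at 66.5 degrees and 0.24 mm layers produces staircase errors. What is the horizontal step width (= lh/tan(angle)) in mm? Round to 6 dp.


step = 0.24 / tan(66.5) = 0.104355 mm


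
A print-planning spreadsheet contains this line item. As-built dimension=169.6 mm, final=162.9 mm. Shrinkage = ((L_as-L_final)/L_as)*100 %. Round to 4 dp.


Shrinkage = ((169.6-162.9)/169.6)*100 = 3.9505 %


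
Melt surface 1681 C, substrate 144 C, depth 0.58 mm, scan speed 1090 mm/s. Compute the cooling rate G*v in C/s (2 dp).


G = (1681-144)/0.58 = 2650.0 C/mm
CR = 2650.0 * 1090 = 2888500.0 C/s


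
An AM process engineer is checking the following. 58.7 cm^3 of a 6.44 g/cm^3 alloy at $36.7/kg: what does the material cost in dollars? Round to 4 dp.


Mass = 58.7*6.44/1000 = 0.378028 kg
Cost = 0.378028 * 36.7 = 13.8736 $


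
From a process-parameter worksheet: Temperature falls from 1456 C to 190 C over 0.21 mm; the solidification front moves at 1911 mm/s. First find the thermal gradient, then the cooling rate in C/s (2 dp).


G = (1456-190)/0.21 = 6028.57142857 C/mm
CR = 6028.57142857 * 1911 = 11520600.0 C/s


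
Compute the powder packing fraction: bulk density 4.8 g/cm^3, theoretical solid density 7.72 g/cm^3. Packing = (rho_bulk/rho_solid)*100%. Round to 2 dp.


Packing = (4.8/7.72)*100 = 62.18 %


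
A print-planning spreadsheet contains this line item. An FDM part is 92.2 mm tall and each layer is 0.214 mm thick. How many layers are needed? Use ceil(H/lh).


Layers = ceil(92.2/0.214) = 431


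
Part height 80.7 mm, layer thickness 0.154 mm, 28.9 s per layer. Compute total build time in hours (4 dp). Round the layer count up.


Layers = ceil(80.7/0.154) = 525
t = 525 * 28.9 / 3600 = 4.2146 hrs


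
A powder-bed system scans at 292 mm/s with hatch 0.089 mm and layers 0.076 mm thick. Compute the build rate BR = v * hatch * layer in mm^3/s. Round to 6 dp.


Rate = 292 * 0.089 * 0.076 = 1.975088 mm^3/s


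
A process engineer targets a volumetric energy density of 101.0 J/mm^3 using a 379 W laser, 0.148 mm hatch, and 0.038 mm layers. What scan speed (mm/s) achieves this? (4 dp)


v = 379 / (101.0*0.148*0.038) = 667.2253 mm/s


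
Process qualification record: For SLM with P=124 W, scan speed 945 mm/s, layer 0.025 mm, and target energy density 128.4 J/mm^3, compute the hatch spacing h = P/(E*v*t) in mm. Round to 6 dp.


h = 124 / (128.4*945*0.025) = 0.040878 mm


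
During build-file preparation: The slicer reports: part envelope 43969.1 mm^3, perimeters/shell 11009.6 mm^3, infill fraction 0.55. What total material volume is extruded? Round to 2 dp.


V_infill = (43969.1 - 11009.6) * 0.55 = 18127.73
V_total = 11009.6 + 18127.73 = 29137.33 mm^3


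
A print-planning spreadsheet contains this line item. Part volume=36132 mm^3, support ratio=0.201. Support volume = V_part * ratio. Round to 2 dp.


V_support = 36132 * 0.201 = 7262.53 mm^3


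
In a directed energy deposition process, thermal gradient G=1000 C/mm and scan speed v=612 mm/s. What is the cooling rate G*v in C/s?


CR = 1000 * 612 = 612000 C/s


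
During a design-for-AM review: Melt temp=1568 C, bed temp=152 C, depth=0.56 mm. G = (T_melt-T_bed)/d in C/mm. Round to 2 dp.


G = (1568-152)/0.56 = 2528.57 C/mm


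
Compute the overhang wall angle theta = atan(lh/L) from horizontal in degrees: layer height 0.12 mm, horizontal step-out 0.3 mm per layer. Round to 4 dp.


angle = atan(0.12/0.3) = 21.8014 degrees


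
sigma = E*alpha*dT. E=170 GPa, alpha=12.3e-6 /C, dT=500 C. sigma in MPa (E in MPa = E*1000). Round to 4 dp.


sigma = 170*1000 * 12.3e-6 * 500 = 1045.5 MPa


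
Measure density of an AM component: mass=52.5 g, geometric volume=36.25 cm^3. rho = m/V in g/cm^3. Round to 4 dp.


rho = 52.5 / 36.25 = 1.4483 g/cm^3


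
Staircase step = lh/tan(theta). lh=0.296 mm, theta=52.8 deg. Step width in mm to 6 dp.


step = 0.296 / tan(52.8) = 0.224676 mm


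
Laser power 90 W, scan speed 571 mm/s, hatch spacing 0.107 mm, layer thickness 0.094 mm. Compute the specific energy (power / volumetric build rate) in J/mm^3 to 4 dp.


Build rate = 571 * 0.107 * 0.094 = 5.743118 mm^3/s
SE = 90 / 5.743118 = 15.6709 J/mm^3


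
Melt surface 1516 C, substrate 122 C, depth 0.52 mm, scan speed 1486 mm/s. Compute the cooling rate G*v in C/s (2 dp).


G = (1516-122)/0.52 = 2680.76923077 C/mm
CR = 2680.76923077 * 1486 = 3983623.08 C/s


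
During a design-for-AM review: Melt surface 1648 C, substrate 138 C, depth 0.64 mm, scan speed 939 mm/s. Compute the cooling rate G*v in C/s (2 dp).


G = (1648-138)/0.64 = 2359.375 C/mm
CR = 2359.375 * 939 = 2215453.13 C/s


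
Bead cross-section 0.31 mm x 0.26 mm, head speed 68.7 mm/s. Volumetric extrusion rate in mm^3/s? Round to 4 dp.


Rate = 0.31 * 0.26 * 68.7 = 5.5372 mm^3/s


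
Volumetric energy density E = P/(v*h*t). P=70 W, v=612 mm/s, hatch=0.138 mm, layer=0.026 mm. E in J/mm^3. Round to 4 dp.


E = 70 / (612*0.138*0.026) = 31.8782 J/mm^3


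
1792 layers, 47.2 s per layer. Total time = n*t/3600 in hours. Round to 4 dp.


t = 1792 * 47.2 / 3600 = 23.4951 hrs


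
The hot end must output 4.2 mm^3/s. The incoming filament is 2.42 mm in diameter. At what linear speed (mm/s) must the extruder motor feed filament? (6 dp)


A = pi*(2.42/2)^2 = 4.599606
v = 4.2 / 4.599606 = 0.913122 mm/s


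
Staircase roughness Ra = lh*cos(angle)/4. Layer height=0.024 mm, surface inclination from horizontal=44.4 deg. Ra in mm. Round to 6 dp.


Ra = 0.024 * cos(44.4) / 4 = 0.004287 mm


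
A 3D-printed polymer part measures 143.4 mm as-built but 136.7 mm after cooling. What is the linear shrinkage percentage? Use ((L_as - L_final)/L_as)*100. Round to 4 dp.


Shrinkage = ((143.4-136.7)/143.4)*100 = 4.6722 %


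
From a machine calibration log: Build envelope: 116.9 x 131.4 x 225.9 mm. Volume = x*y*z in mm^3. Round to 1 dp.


V = 116.9 * 131.4 * 225.9 = 3469973.1 mm^3


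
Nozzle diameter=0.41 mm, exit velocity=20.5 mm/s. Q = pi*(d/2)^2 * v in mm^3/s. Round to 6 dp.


A = pi*(0.41/2)^2 = 0.13202543 mm^2
Q = 0.13202543 * 20.5 = 2.706521 mm^3/s


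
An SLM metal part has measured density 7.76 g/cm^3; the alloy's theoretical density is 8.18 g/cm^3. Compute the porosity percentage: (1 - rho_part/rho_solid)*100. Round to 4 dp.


Porosity = (1-7.76/8.18)*100 = 5.1345 %


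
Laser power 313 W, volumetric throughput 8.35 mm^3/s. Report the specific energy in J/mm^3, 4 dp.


SE = 313 / 8.35 = 37.485 J/mm^3


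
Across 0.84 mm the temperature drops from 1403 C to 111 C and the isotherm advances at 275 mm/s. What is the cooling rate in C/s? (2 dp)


G = (1403-111)/0.84 = 1538.0952381 C/mm
CR = 1538.0952381 * 275 = 422976.19 C/s


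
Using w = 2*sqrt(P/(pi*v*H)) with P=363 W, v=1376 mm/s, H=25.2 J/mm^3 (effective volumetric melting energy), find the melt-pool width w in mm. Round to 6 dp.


w = 2*sqrt(363/(pi*1376*25.2)) = 0.115451 mm


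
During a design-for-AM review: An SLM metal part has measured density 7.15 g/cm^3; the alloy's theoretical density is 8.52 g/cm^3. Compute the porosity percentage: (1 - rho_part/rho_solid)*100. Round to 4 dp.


Porosity = (1-7.15/8.52)*100 = 16.0798 %


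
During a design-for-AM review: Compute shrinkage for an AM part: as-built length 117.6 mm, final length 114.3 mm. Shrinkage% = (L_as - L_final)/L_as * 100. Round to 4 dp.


Shrinkage = ((117.6-114.3)/117.6)*100 = 2.8061 %


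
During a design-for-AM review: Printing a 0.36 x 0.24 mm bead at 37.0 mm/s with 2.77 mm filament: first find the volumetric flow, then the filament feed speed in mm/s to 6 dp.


Q = 0.36 * 0.24 * 37.0 = 3.1968 mm^3/s
A_fil = pi*(2.77/2)^2 = 6.02628157 mm^2
v_feed = 3.1968 / 6.02628157 = 0.530476 mm/s


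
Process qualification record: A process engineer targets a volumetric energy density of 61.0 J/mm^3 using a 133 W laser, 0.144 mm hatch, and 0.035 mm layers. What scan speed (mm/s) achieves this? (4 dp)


v = 133 / (61.0*0.144*0.035) = 432.6047 mm/s


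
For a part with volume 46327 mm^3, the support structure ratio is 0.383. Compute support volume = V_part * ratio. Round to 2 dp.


V_support = 46327 * 0.383 = 17743.24 mm^3


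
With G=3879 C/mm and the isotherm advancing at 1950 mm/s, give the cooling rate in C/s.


CR = 3879 * 1950 = 7564050 C/s


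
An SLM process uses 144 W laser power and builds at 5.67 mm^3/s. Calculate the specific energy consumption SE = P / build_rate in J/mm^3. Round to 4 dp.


SE = 144 / 5.67 = 25.3968 J/mm^3


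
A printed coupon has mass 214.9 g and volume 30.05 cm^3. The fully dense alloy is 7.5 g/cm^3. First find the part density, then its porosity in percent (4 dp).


rho_part = 214.9 / 30.05 = 7.15141431 g/cm^3
Porosity = (1 - 7.15141431/7.5)*100 = 4.6478 %


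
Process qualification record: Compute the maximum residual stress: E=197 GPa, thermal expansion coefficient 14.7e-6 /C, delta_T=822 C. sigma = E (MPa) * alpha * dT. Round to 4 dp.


sigma = 197*1000 * 14.7e-6 * 822 = 2380.4298 MPa


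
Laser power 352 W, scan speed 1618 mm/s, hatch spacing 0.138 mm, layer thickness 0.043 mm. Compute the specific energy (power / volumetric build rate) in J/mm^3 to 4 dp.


Build rate = 1618 * 0.138 * 0.043 = 9.601212 mm^3/s
SE = 352 / 9.601212 = 36.662 J/mm^3


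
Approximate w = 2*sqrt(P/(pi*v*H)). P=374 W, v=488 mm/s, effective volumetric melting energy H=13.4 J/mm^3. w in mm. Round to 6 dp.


w = 2*sqrt(374/(pi*488*13.4)) = 0.269854 mm


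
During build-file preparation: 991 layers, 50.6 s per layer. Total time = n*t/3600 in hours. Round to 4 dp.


t = 991 * 50.6 / 3600 = 13.9291 hrs


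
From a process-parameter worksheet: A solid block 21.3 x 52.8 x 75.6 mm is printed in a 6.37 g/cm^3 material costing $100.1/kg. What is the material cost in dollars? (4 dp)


V = 21.3 * 52.8 * 75.6 = 85022.784 mm^3 = 85.022784 cm^3
Mass = 85.022784 * 6.37 / 1000 = 0.54159513 kg
Cost = 0.54159513 * 100.1 = 54.2137 $


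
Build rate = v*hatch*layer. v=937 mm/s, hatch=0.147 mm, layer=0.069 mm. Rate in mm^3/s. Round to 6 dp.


Rate = 937 * 0.147 * 0.069 = 9.503991 mm^3/s


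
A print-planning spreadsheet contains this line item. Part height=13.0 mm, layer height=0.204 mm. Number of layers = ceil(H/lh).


Layers = ceil(13.0/0.204) = 64


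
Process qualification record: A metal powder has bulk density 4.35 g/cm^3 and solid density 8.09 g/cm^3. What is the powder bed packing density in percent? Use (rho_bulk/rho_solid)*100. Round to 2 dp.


Packing = (4.35/8.09)*100 = 53.77 %


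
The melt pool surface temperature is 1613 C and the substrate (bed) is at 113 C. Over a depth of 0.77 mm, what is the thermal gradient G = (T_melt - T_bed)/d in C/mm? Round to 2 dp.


G = (1613-113)/0.77 = 1948.05 C/mm


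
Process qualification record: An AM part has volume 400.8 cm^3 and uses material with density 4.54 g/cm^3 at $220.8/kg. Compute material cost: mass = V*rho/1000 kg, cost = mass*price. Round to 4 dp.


Mass = 400.8*4.54/1000 = 1.819632 kg
Cost = 1.819632 * 220.8 = 401.7747 $


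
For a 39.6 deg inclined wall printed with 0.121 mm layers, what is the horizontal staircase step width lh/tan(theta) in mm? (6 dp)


step = 0.121 / tan(39.6) = 0.146264 mm


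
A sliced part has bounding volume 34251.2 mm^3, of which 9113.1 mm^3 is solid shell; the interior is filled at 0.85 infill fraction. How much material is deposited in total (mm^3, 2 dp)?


V_infill = (34251.2 - 9113.1) * 0.85 = 21367.39
V_total = 9113.1 + 21367.39 = 30480.49 mm^3


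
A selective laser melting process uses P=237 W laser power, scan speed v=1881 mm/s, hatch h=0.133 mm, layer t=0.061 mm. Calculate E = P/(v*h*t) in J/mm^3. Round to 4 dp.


E = 237 / (1881*0.133*0.061) = 15.5302 J/mm^3


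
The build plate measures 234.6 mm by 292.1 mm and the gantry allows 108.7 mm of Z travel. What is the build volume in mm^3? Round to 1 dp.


V = 234.6 * 292.1 * 108.7 = 7448847.9 mm^3


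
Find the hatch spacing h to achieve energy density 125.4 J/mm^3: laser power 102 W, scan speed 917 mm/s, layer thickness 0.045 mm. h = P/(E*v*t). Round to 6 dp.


h = 102 / (125.4*917*0.045) = 0.019712 mm
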